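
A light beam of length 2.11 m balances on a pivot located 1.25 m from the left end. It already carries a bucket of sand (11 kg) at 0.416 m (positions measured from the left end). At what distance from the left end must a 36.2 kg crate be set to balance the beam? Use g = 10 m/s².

Take moments about the pivot (at 1.25 m from the left end).
Bucket of sand: 11 × 10 = 110 N down at 0.416 m → arm 0.834 m, τ = 110 × 0.834 = 91.74 N·m counterclockwise.
Net moment of existing loads = 91.74 N·m counterclockwise.
The crate weighs 36.2 × 10 = 362 N and must supply an equal clockwise moment, so its lever arm about the pivot is 91.74 / 362 = 0.253 m.
That puts it at 1.25 + 0.253 = 1.5 m from the left end.

x ≈ 1.5 m from the left end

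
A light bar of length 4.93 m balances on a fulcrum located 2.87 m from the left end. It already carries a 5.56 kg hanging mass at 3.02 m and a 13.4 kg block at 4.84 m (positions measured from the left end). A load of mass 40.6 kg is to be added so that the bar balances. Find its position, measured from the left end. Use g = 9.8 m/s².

x ≈ 2.2 m from the left end

Taking torques about the fulcrum (at 2.87 m from the left end):
Hanging mass: 5.56 × 9.8 = 54.49 N down at 3.02 m → arm 0.15 m, τ = 54.49 × 0.15 = 8.174 N·m clockwise.
Block: 13.4 × 9.8 = 131.3 N down at 4.84 m → arm 1.97 m, τ = 131.3 × 1.97 = 258.7 N·m clockwise.
Net moment of existing loads = 266.9 N·m clockwise.
The load weighs 40.6 × 9.8 = 397.9 N and must supply an equal counterclockwise moment, so its lever arm about the fulcrum is 266.9 / 397.9 = 0.671 m.
That puts it at 2.87 − 0.671 = 2.2 m from the left end.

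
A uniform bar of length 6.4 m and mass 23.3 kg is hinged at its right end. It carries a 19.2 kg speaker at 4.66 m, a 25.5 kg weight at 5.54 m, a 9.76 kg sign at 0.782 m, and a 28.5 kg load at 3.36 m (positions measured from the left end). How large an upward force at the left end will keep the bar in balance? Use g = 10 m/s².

Sum moments about the right end (the unknown pivot reaction has zero arm there).
Beam weight: 23.3 × 10 = 233 N down at 3.2 m → arm 3.2 m, τ = 233 × 3.2 = 745.6 N·m counterclockwise.
Speaker: 19.2 × 10 = 192 N down at 4.66 m → arm 1.74 m, τ = 192 × 1.74 = 334.1 N·m counterclockwise.
Weight: 25.5 × 10 = 255 N down at 5.54 m → arm 0.86 m, τ = 255 × 0.86 = 219.3 N·m counterclockwise.
Sign: 9.76 × 10 = 97.6 N down at 0.782 m → arm 5.618 m, τ = 97.6 × 5.618 = 548.3 N·m counterclockwise.
Load: 28.5 × 10 = 285 N down at 3.36 m → arm 3.04 m, τ = 285 × 3.04 = 866.4 N·m counterclockwise.
Net moment of the loads = 2714 N·m counterclockwise.
The upward force F acts at the left end, arm 6.4 m, giving F × 6.4 clockwise.
Balancing moments: F × 6.4 = 2714, giving F = 2714 / 6.4 = 424 N.

F ≈ 424 N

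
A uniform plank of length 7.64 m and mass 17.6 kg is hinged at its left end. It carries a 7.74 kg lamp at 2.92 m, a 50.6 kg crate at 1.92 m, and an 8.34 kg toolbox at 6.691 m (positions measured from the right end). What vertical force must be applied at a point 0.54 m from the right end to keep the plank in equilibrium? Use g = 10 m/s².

F ≈ 565 N

Choose the left end as the axis so the unknown pivot reaction has zero arm there.
Beam weight: 17.6 × 10 = 176 N down at 3.82 m → arm 3.82 m, τ = 176 × 3.82 = 672.3 N·m clockwise.
Lamp: 7.74 × 10 = 77.4 N down at 2.92 m → arm 4.72 m, τ = 77.4 × 4.72 = 365.3 N·m clockwise.
Crate: 50.6 × 10 = 506 N down at 1.92 m → arm 5.72 m, τ = 506 × 5.72 = 2894 N·m clockwise.
Toolbox: 8.34 × 10 = 83.4 N down at 6.691 m → arm 0.949 m, τ = 83.4 × 0.949 = 79.15 N·m clockwise.
Net moment of the loads = 4011 N·m clockwise.
The upward force F acts at a point 0.54 m from the right end, arm 7.1 m, giving F × 7.1 counterclockwise.
Balancing moments: F × 7.1 = 4011, giving F = 4011 / 7.1 = 565 N.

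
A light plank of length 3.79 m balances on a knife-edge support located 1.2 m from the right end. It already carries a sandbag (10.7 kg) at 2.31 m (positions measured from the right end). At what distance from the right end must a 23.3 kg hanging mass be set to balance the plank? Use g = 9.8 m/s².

Choose the knife-edge support (at 1.2 m from the right end) as the axis so the support reaction has zero arm there.
Sandbag: 10.7 × 9.8 = 104.9 N down at 2.31 m → arm 1.11 m, τ = 104.9 × 1.11 = 116.4 N·m counterclockwise.
Net moment of existing loads = 116.4 N·m counterclockwise.
The hanging mass weighs 23.3 × 9.8 = 228.3 N and must supply an equal clockwise moment, so its lever arm about the knife-edge support is 116.4 / 228.3 = 0.51 m.
That puts it at 1.2 − 0.51 = 0.69 m from the right end.

x ≈ 0.69 m from the right end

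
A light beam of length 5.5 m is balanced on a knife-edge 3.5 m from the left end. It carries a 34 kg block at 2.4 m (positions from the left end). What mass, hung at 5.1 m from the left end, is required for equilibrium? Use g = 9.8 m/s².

Take moments about the knife-edge (at 3.5 m from the left end).
Block: 34 × 9.8 = 333.2 N down at 2.4 m → arm 1.1 m, τ = 333.2 × 1.1 = 366.5 N·m counterclockwise.
Net moment of known loads = 366.5 N·m counterclockwise.
An unknown mass m at 5.1 m has arm 1.6 m; its moment is m·g·1.6 clockwise.
For rotational equilibrium, m × 9.8 × 1.6 = 366.5, so m = 366.5 / (9.8 × 1.6) = 23.4 kg.

m ≈ 23.4 kg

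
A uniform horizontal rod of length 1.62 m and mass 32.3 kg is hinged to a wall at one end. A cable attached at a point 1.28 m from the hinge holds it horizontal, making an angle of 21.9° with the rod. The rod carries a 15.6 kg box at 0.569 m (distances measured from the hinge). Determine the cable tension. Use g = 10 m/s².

Sum moments about the hinge (the unknown hinge reaction has zero arm there).
Beam weight: 32.3 × 10 = 323 N down at 0.81 m → arm 0.81 m, τ = 323 × 0.81 = 261.6 N·m clockwise.
Box: 15.6 × 10 = 156 N down at 0.569 m → arm 0.569 m, τ = 156 × 0.569 = 88.76 N·m clockwise.
Total clockwise load moment = 350.4 N·m.
The cable tension T acts at 1.28 m; only its component perpendicular to the rod, T sinθ, produces torque. sin 21.9° = 0.373.
Balancing moments: T × 1.28 × 0.373 = 350.4, giving T = 350.4 / 0.4774 = 734 N.

T ≈ 734 N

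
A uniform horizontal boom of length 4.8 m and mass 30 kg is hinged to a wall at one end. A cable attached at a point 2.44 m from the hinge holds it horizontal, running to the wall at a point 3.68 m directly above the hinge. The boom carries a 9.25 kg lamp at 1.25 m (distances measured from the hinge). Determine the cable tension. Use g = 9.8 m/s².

Taking torques about the hinge:
Beam weight: 30 × 9.8 = 294 N down at 2.4 m → arm 2.4 m, τ = 294 × 2.4 = 705.6 N·m clockwise.
Lamp: 9.25 × 9.8 = 90.65 N down at 1.25 m → arm 1.25 m, τ = 90.65 × 1.25 = 113.3 N·m clockwise.
Total clockwise load moment = 818.9 N·m.
The cable tension T acts at 2.44 m; only its component perpendicular to the boom, T sinθ, produces torque. sinθ = h/√(h²+d²) = 3.68/√(3.68²+2.44²) = 0.8334.
Balancing moments: T × 2.44 × 0.8334 = 818.9, giving T = 818.9 / 2.033 = 403 N.

T ≈ 403 N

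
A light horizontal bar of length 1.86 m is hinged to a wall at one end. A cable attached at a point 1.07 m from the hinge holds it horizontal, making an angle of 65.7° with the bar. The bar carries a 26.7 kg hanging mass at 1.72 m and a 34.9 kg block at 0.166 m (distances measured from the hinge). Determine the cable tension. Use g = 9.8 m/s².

T ≈ 520 N

About the hinge:
Hanging mass: 26.7 × 9.8 = 261.7 N down at 1.72 m → arm 1.72 m, τ = 261.7 × 1.72 = 450.1 N·m clockwise.
Block: 34.9 × 9.8 = 342 N down at 0.166 m → arm 0.166 m, τ = 342 × 0.166 = 56.77 N·m clockwise.
Total clockwise load moment = 506.9 N·m.
The cable tension T acts at 1.07 m; only its component perpendicular to the bar, T sinθ, produces torque. sin 65.7° = 0.9114.
Στ = 0 ⇒ T × 1.07 × 0.9114 = 506.9 ⇒ T = 506.9 / 0.9752 = 520 N.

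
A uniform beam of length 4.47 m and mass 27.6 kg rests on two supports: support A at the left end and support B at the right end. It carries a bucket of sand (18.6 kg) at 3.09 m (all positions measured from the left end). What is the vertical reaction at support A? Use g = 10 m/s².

Choose support B as the axis so its reaction then has zero moment arm.
Beam weight: 27.6 × 10 = 276 N down at 2.235 m → arm 2.235 m, τ = 276 × 2.235 = 616.9 N·m counterclockwise.
Bucket of sand: 18.6 × 10 = 186 N down at 3.09 m → arm 1.38 m, τ = 186 × 1.38 = 256.7 N·m counterclockwise.
Net load moment about support B = 873.6 N·m counterclockwise.
Reaction R at support A is upward at 0 m, arm 4.47 m → moment R × 4.47 clockwise.
For rotational equilibrium, R × 4.47 = 873.6, so R = 195 N.

R_A ≈ 195 N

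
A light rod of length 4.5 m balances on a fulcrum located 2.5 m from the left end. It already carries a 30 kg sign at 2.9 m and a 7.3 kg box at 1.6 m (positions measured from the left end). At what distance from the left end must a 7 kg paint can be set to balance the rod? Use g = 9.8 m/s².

x ≈ 1.72 m from the left end

Choose the fulcrum (at 2.5 m from the left end) as the axis so the support reaction has zero arm there.
Sign: 30 × 9.8 = 294 N down at 2.9 m → arm 0.4 m, τ = 294 × 0.4 = 117.6 N·m clockwise.
Box: 7.3 × 9.8 = 71.54 N down at 1.6 m → arm 0.9 m, τ = 71.54 × 0.9 = 64.39 N·m counterclockwise.
Net moment of existing loads = 53.21 N·m clockwise.
The paint can weighs 7 × 9.8 = 68.6 N and must supply an equal counterclockwise moment, so its lever arm about the fulcrum is 53.21 / 68.6 = 0.776 m.
That puts it at 2.5 − 0.776 = 1.72 m from the left end.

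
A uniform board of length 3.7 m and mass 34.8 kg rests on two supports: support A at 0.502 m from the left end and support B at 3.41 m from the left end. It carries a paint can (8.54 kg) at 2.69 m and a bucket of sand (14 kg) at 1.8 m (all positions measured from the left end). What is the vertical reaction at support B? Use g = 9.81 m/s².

R_B ≈ 283 N

Choose support A as the axis so its reaction then has zero moment arm.
Beam weight: 34.8 × 9.81 = 341.4 N down at 1.85 m → arm 1.348 m, τ = 341.4 × 1.348 = 460.2 N·m clockwise.
Paint can: 8.54 × 9.81 = 83.78 N down at 2.69 m → arm 2.188 m, τ = 83.78 × 2.188 = 183.3 N·m clockwise.
Bucket of sand: 14 × 9.81 = 137.3 N down at 1.8 m → arm 1.298 m, τ = 137.3 × 1.298 = 178.2 N·m clockwise.
Net load moment about support A = 821.7 N·m clockwise.
Reaction R at support B is upward at 3.41 m, arm 2.908 m → moment R × 2.908 counterclockwise.
Στ = 0 ⇒ R × 2.908 = 821.7 ⇒ R = 283 N.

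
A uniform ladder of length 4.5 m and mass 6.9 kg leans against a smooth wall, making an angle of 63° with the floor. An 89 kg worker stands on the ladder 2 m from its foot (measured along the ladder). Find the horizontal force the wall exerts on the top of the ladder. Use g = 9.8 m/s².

Taking torques about the foot of the ladder:
Ladder weight 6.9×9.8 = 67.62 N acts at 2.25 m along the ladder; its horizontal arm is 2.25·cos63° = 1.021 m → τ = 69.04 N·m clockwise.
Worker: 89×9.8 = 872.2 N at 2 m → arm 0.908 m → τ = 792 N·m clockwise.
Wall normal N acts horizontally at the top; its moment arm is the height L sinθ = 4.5·sin63° = 4.01 m, counterclockwise.
Balancing moments: N × 4.01 = 861, giving N = 215 N.

N_wall ≈ 215 N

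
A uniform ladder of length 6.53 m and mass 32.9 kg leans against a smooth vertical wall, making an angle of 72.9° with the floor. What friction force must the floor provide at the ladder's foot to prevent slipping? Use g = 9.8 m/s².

About the foot of the ladder:
Ladder weight 32.9×9.8 = 322.4 N acts at 3.265 m along the ladder; its horizontal arm is 3.265·cos72.9° = 0.96 m → τ = 309.5 N·m clockwise.
Wall normal N acts horizontally at the top; its moment arm is the height L sinθ = 6.53·sin72.9° = 6.241 m, counterclockwise.
For rotational equilibrium, N × 6.241 = 309.5, so N = 49.6 N.
ΣFx = 0: friction at the foot balances the wall's push, so f = N_wall = 49.6 N.

f ≈ 49.6 N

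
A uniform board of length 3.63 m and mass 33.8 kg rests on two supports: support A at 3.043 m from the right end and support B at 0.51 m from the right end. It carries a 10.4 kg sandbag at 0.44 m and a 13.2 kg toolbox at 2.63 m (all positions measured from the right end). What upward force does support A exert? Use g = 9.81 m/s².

Taking torques about support B:
Beam weight: 33.8 × 9.81 = 331.6 N down at 1.815 m → arm 1.305 m, τ = 331.6 × 1.305 = 432.7 N·m counterclockwise.
Sandbag: 10.4 × 9.81 = 102 N down at 0.44 m → arm 0.07 m, τ = 102 × 0.07 = 7.14 N·m clockwise.
Toolbox: 13.2 × 9.81 = 129.5 N down at 2.63 m → arm 2.12 m, τ = 129.5 × 2.12 = 274.5 N·m counterclockwise.
Net load moment about support B = 700.1 N·m counterclockwise.
Reaction R at support A is upward at 3.043 m, arm 2.533 m → moment R × 2.533 clockwise.
For rotational equilibrium, R × 2.533 = 700.1, so R = 276 N.

R_A ≈ 276 N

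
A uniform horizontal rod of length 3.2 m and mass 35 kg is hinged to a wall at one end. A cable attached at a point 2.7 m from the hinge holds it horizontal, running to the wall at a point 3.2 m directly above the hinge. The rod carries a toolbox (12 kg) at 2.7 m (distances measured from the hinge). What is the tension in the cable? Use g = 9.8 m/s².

T ≈ 420 N

Sum moments about the hinge (the unknown hinge reaction has zero arm there).
Beam weight: 35 × 9.8 = 343 N down at 1.6 m → arm 1.6 m, τ = 343 × 1.6 = 548.8 N·m clockwise.
Toolbox: 12 × 9.8 = 117.6 N down at 2.7 m → arm 2.7 m, τ = 117.6 × 2.7 = 317.5 N·m clockwise.
Total clockwise load moment = 866.3 N·m.
The cable tension T acts at 2.7 m; only its component perpendicular to the rod, T sinθ, produces torque. sinθ = h/√(h²+d²) = 3.2/√(3.2²+2.7²) = 0.7643.
Balancing moments: T × 2.7 × 0.7643 = 866.3, giving T = 866.3 / 2.064 = 420 N.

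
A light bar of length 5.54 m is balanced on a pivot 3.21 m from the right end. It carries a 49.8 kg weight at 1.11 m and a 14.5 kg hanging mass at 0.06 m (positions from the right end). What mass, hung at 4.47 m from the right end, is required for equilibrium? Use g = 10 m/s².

m ≈ 119 kg

Sum moments about the pivot (at 3.21 m from the right end) (the support reaction has zero arm there).
Weight: 49.8 × 10 = 498 N down at 1.11 m → arm 2.1 m, τ = 498 × 2.1 = 1046 N·m clockwise.
Hanging mass: 14.5 × 10 = 145 N down at 0.06 m → arm 3.15 m, τ = 145 × 3.15 = 456.8 N·m clockwise.
Net moment of known loads = 1503 N·m clockwise.
An unknown mass m at 4.47 m has arm 1.26 m; its moment is m·g·1.26 counterclockwise.
Στ = 0 ⇒ m × 10 × 1.26 = 1503 ⇒ m = 1503 / (10 × 1.26) = 119 kg.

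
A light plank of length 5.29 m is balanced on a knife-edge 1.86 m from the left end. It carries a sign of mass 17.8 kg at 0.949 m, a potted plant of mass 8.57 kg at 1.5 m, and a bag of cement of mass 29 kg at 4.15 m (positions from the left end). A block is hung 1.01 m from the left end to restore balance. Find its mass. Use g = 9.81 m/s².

Take moments about the knife-edge (at 1.86 m from the left end).
Sign: 17.8 × 9.81 = 174.6 N down at 0.949 m → arm 0.911 m, τ = 174.6 × 0.911 = 159.1 N·m counterclockwise.
Potted plant: 8.57 × 9.81 = 84.07 N down at 1.5 m → arm 0.36 m, τ = 84.07 × 0.36 = 30.27 N·m counterclockwise.
Bag of cement: 29 × 9.81 = 284.5 N down at 4.15 m → arm 2.29 m, τ = 284.5 × 2.29 = 651.5 N·m clockwise.
Net moment of known loads = 462.1 N·m clockwise.
An unknown mass m at 1.01 m has arm 0.85 m; its moment is m·g·0.85 counterclockwise.
Setting net torque to zero: m × 9.81 × 0.85 = 462.1 → m = 462.1 / (9.81 × 0.85) = 55.4 kg.

m ≈ 55.4 kg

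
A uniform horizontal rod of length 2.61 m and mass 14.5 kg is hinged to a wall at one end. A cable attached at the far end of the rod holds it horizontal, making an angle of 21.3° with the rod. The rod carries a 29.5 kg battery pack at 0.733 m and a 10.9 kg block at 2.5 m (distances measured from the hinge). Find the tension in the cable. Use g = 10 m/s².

T ≈ 715 N

Taking torques about the hinge:
Beam weight: 14.5 × 10 = 145 N down at 1.305 m → arm 1.305 m, τ = 145 × 1.305 = 189.2 N·m clockwise.
Battery pack: 29.5 × 10 = 295 N down at 0.733 m → arm 0.733 m, τ = 295 × 0.733 = 216.2 N·m clockwise.
Block: 10.9 × 10 = 109 N down at 2.5 m → arm 2.5 m, τ = 109 × 2.5 = 272.5 N·m clockwise.
Total clockwise load moment = 677.9 N·m.
The cable tension T acts at 2.61 m; only its component perpendicular to the rod, T sinθ, produces torque. sin 21.3° = 0.3633.
Balancing moments: T × 2.61 × 0.3633 = 677.9, giving T = 677.9 / 0.9482 = 715 N.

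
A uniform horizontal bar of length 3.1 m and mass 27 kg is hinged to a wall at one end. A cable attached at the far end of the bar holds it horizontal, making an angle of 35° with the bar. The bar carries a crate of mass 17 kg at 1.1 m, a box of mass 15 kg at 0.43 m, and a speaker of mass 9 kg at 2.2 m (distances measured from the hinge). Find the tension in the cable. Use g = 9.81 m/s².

Take moments about the hinge.
Beam weight: 27 × 9.81 = 264.9 N down at 1.55 m → arm 1.55 m, τ = 264.9 × 1.55 = 410.6 N·m clockwise.
Crate: 17 × 9.81 = 166.8 N down at 1.1 m → arm 1.1 m, τ = 166.8 × 1.1 = 183.5 N·m clockwise.
Box: 15 × 9.81 = 147.2 N down at 0.43 m → arm 0.43 m, τ = 147.2 × 0.43 = 63.3 N·m clockwise.
Speaker: 9 × 9.81 = 88.29 N down at 2.2 m → arm 2.2 m, τ = 88.29 × 2.2 = 194.2 N·m clockwise.
Total clockwise load moment = 851.6 N·m.
The cable tension T acts at 3.1 m; only its component perpendicular to the bar, T sinθ, produces torque. sin 35° = 0.5736.
Setting net torque to zero: T × 3.1 × 0.5736 = 851.6 → T = 851.6 / 1.778 = 479 N.

T ≈ 479 N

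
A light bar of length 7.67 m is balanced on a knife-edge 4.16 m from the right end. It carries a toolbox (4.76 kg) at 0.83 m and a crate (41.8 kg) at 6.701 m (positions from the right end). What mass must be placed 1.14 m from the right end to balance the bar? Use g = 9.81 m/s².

About the knife-edge (at 4.16 m from the right end):
Toolbox: 4.76 × 9.81 = 46.7 N down at 0.83 m → arm 3.33 m, τ = 46.7 × 3.33 = 155.5 N·m clockwise.
Crate: 41.8 × 9.81 = 410.1 N down at 6.701 m → arm 2.541 m, τ = 410.1 × 2.541 = 1042 N·m counterclockwise.
Net moment of known loads = 886.5 N·m counterclockwise.
An unknown mass m at 1.14 m has arm 3.02 m; its moment is m·g·3.02 clockwise.
Setting net torque to zero: m × 9.81 × 3.02 = 886.5 → m = 886.5 / (9.81 × 3.02) = 29.9 kg.

m ≈ 29.9 kg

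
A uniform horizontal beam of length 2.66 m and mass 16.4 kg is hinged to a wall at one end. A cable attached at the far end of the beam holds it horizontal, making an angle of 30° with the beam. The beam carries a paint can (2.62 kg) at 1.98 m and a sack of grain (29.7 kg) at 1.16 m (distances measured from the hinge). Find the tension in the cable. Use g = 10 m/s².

T ≈ 462 N

Choose the hinge as the axis so the unknown hinge reaction has zero arm there.
Beam weight: 16.4 × 10 = 164 N down at 1.33 m → arm 1.33 m, τ = 164 × 1.33 = 218.1 N·m clockwise.
Paint can: 2.62 × 10 = 26.2 N down at 1.98 m → arm 1.98 m, τ = 26.2 × 1.98 = 51.88 N·m clockwise.
Sack of grain: 29.7 × 10 = 297 N down at 1.16 m → arm 1.16 m, τ = 297 × 1.16 = 344.5 N·m clockwise.
Total clockwise load moment = 614.5 N·m.
The cable tension T acts at 2.66 m; only its component perpendicular to the beam, T sinθ, produces torque. sin 30° = 0.5.
Balancing moments: T × 2.66 × 0.5 = 614.5, giving T = 614.5 / 1.33 = 462 N.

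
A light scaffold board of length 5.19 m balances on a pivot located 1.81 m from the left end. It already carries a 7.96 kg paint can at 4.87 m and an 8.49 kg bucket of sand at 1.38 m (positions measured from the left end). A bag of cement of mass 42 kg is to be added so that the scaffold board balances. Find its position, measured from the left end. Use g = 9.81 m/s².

Taking torques about the pivot (at 1.81 m from the left end):
Paint can: 7.96 × 9.81 = 78.09 N down at 4.87 m → arm 3.06 m, τ = 78.09 × 3.06 = 239 N·m clockwise.
Bucket of sand: 8.49 × 9.81 = 83.29 N down at 1.38 m → arm 0.43 m, τ = 83.29 × 0.43 = 35.81 N·m counterclockwise.
Net moment of existing loads = 203.2 N·m clockwise.
The bag of cement weighs 42 × 9.81 = 412 N and must supply an equal counterclockwise moment, so its lever arm about the pivot is 203.2 / 412 = 0.493 m.
That puts it at 1.81 − 0.493 = 1.32 m from the left end.

x ≈ 1.32 m from the left end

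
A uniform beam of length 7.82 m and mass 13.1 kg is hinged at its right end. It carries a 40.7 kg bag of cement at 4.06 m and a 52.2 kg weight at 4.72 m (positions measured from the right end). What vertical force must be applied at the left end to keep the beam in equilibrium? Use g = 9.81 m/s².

Sum moments about the right end (the unknown pivot reaction has zero arm there).
Beam weight: 13.1 × 9.81 = 128.5 N down at 3.91 m → arm 3.91 m, τ = 128.5 × 3.91 = 502.4 N·m counterclockwise.
Bag of cement: 40.7 × 9.81 = 399.3 N down at 4.06 m → arm 4.06 m, τ = 399.3 × 4.06 = 1621 N·m counterclockwise.
Weight: 52.2 × 9.81 = 512.1 N down at 4.72 m → arm 4.72 m, τ = 512.1 × 4.72 = 2417 N·m counterclockwise.
Net moment of the loads = 4540 N·m counterclockwise.
The upward force F acts at the left end, arm 7.82 m, giving F × 7.82 clockwise.
For rotational equilibrium, F × 7.82 = 4540, so F = 4540 / 7.82 = 581 N.

F ≈ 581 N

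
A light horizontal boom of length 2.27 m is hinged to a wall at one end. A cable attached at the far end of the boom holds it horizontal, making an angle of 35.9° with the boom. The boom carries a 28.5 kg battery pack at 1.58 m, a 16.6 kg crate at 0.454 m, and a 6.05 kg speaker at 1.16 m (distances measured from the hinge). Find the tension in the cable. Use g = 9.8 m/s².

T ≈ 439 N

Take moments about the hinge.
Battery pack: 28.5 × 9.8 = 279.3 N down at 1.58 m → arm 1.58 m, τ = 279.3 × 1.58 = 441.3 N·m clockwise.
Crate: 16.6 × 9.8 = 162.7 N down at 0.454 m → arm 0.454 m, τ = 162.7 × 0.454 = 73.87 N·m clockwise.
Speaker: 6.05 × 9.8 = 59.29 N down at 1.16 m → arm 1.16 m, τ = 59.29 × 1.16 = 68.78 N·m clockwise.
Total clockwise load moment = 584 N·m.
The cable tension T acts at 2.27 m; only its component perpendicular to the boom, T sinθ, produces torque. sin 35.9° = 0.5864.
Balancing moments: T × 2.27 × 0.5864 = 584, giving T = 584 / 1.331 = 439 N.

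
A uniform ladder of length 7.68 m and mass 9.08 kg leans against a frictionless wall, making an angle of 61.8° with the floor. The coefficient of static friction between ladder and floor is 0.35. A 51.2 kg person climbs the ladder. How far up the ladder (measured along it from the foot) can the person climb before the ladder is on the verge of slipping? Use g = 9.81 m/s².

d ≈ 5.22 m

Taking torques about the foot of the ladder:
Ladder weight 9.08×9.81 = 89.07 N acts at 3.84 m along the ladder; its horizontal arm is 3.84·cos61.8° = 1.815 m → τ = 161.7 N·m clockwise.
Person weight 51.2×9.81 = 502.3 N at distance d → arm d·cos61.8° → τ = 502.3·d·0.4726 clockwise.
Wall normal N at the top has arm L sinθ = 6.768 m counterclockwise, so Στ = 0 gives N·6.768 = 161.7 + 237.4·d.
ΣFy = 0 ⇒ N_floor = 591.4 N, so the maximum friction is μ_s·N_floor = 0.35×591.4 = 207 N. ΣFx = 0 ⇒ N_wall = f, so at the slipping point N = 207 N.
Substituting: 207×6.768 = 161.7 + 237.4·d ⇒ d = (1401 − 161.7) / 237.4 = 5.22 m.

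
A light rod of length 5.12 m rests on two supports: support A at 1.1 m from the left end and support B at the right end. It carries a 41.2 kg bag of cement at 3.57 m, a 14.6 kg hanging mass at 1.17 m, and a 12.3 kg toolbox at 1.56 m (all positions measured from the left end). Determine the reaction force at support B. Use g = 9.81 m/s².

Sum moments about support A (its reaction then has zero moment arm).
Bag of cement: 41.2 × 9.81 = 404.2 N down at 3.57 m → arm 2.47 m, τ = 404.2 × 2.47 = 998.4 N·m clockwise.
Hanging mass: 14.6 × 9.81 = 143.2 N down at 1.17 m → arm 0.07 m, τ = 143.2 × 0.07 = 10.02 N·m clockwise.
Toolbox: 12.3 × 9.81 = 120.7 N down at 1.56 m → arm 0.46 m, τ = 120.7 × 0.46 = 55.52 N·m clockwise.
Net load moment about support A = 1064 N·m clockwise.
Reaction R at support B is upward at 5.12 m, arm 4.02 m → moment R × 4.02 counterclockwise.
Setting net torque to zero: R × 4.02 = 1064 → R = 265 N.

R_B ≈ 265 N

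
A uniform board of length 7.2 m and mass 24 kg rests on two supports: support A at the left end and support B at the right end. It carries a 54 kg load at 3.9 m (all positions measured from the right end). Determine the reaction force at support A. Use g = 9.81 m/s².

R_A ≈ 405 N

About support B:
Beam weight: 24 × 9.81 = 235.4 N down at 3.6 m → arm 3.6 m, τ = 235.4 × 3.6 = 847.4 N·m counterclockwise.
Load: 54 × 9.81 = 529.7 N down at 3.9 m → arm 3.9 m, τ = 529.7 × 3.9 = 2066 N·m counterclockwise.
Net load moment about support B = 2913 N·m counterclockwise.
Reaction R at support A is upward at 7.2 m, arm 7.2 m → moment R × 7.2 clockwise.
Στ = 0 ⇒ R × 7.2 = 2913 ⇒ R = 405 N.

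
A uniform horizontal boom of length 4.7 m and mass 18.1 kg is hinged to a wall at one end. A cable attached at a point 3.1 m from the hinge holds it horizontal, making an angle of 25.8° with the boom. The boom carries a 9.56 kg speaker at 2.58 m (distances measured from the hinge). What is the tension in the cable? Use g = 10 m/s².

Taking torques about the hinge:
Beam weight: 18.1 × 10 = 181 N down at 2.35 m → arm 2.35 m, τ = 181 × 2.35 = 425.4 N·m clockwise.
Speaker: 9.56 × 10 = 95.6 N down at 2.58 m → arm 2.58 m, τ = 95.6 × 2.58 = 246.6 N·m clockwise.
Total clockwise load moment = 672 N·m.
The cable tension T acts at 3.1 m; only its component perpendicular to the boom, T sinθ, produces torque. sin 25.8° = 0.4352.
Στ = 0 ⇒ T × 3.1 × 0.4352 = 672 ⇒ T = 672 / 1.349 = 498 N.

T ≈ 498 N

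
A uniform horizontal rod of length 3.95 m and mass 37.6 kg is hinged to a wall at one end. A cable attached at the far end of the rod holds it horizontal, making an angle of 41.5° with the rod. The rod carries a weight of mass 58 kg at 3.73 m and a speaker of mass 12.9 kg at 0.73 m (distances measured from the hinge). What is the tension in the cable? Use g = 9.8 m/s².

About the hinge:
Beam weight: 37.6 × 9.8 = 368.5 N down at 1.975 m → arm 1.975 m, τ = 368.5 × 1.975 = 727.8 N·m clockwise.
Weight: 58 × 9.8 = 568.4 N down at 3.73 m → arm 3.73 m, τ = 568.4 × 3.73 = 2120 N·m clockwise.
Speaker: 12.9 × 9.8 = 126.4 N down at 0.73 m → arm 0.73 m, τ = 126.4 × 0.73 = 92.27 N·m clockwise.
Total clockwise load moment = 2940 N·m.
The cable tension T acts at 3.95 m; only its component perpendicular to the rod, T sinθ, produces torque. sin 41.5° = 0.6626.
Balancing moments: T × 3.95 × 0.6626 = 2940, giving T = 2940 / 2.617 = 1120 N.

T ≈ 1120 N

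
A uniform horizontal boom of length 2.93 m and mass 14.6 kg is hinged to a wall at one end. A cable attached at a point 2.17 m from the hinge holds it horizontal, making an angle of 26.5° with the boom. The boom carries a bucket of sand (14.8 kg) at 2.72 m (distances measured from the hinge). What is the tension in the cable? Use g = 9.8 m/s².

T ≈ 624 N

Taking torques about the hinge:
Beam weight: 14.6 × 9.8 = 143.1 N down at 1.465 m → arm 1.465 m, τ = 143.1 × 1.465 = 209.6 N·m clockwise.
Bucket of sand: 14.8 × 9.8 = 145 N down at 2.72 m → arm 2.72 m, τ = 145 × 2.72 = 394.4 N·m clockwise.
Total clockwise load moment = 604 N·m.
The cable tension T acts at 2.17 m; only its component perpendicular to the boom, T sinθ, produces torque. sin 26.5° = 0.4462.
For rotational equilibrium, T × 2.17 × 0.4462 = 604, so T = 604 / 0.9683 = 624 N.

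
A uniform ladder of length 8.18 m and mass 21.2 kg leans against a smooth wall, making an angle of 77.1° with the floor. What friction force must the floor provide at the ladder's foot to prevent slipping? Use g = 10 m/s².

About the foot of the ladder:
Ladder weight 21.2×10 = 212 N acts at 4.09 m along the ladder; its horizontal arm is 4.09·cos77.1° = 0.9131 m → τ = 193.6 N·m clockwise.
Wall normal N acts horizontally at the top; its moment arm is the height L sinθ = 8.18·sin77.1° = 7.974 m, counterclockwise.
For rotational equilibrium, N × 7.974 = 193.6, so N = 24.3 N.
ΣFx = 0: friction at the foot balances the wall's push, so f = N_wall = 24.3 N.

f ≈ 24.3 N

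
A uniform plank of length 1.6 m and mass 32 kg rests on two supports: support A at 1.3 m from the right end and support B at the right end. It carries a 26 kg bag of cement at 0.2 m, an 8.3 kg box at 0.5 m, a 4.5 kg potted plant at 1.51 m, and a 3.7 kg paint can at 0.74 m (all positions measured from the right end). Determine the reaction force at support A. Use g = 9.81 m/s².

Sum moments about support B (its reaction then has zero moment arm).
Beam weight: 32 × 9.81 = 313.9 N down at 0.8 m → arm 0.8 m, τ = 313.9 × 0.8 = 251.1 N·m counterclockwise.
Bag of cement: 26 × 9.81 = 255.1 N down at 0.2 m → arm 0.2 m, τ = 255.1 × 0.2 = 51.02 N·m counterclockwise.
Box: 8.3 × 9.81 = 81.42 N down at 0.5 m → arm 0.5 m, τ = 81.42 × 0.5 = 40.71 N·m counterclockwise.
Potted plant: 4.5 × 9.81 = 44.15 N down at 1.51 m → arm 1.51 m, τ = 44.15 × 1.51 = 66.67 N·m counterclockwise.
Paint can: 3.7 × 9.81 = 36.3 N down at 0.74 m → arm 0.74 m, τ = 36.3 × 0.74 = 26.86 N·m counterclockwise.
Net load moment about support B = 436.4 N·m counterclockwise.
Reaction R at support A is upward at 1.3 m, arm 1.3 m → moment R × 1.3 clockwise.
Στ = 0 ⇒ R × 1.3 = 436.4 ⇒ R = 336 N.

R_A ≈ 336 N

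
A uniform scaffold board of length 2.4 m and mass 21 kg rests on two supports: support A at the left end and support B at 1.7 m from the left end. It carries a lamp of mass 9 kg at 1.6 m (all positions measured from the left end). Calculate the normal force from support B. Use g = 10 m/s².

About support A:
Beam weight: 21 × 10 = 210 N down at 1.2 m → arm 1.2 m, τ = 210 × 1.2 = 252 N·m clockwise.
Lamp: 9 × 10 = 90 N down at 1.6 m → arm 1.6 m, τ = 90 × 1.6 = 144 N·m clockwise.
Net load moment about support A = 396 N·m clockwise.
Reaction R at support B is upward at 1.7 m, arm 1.7 m → moment R × 1.7 counterclockwise.
Balancing moments: R × 1.7 = 396, giving R = 233 N.

R_B ≈ 233 N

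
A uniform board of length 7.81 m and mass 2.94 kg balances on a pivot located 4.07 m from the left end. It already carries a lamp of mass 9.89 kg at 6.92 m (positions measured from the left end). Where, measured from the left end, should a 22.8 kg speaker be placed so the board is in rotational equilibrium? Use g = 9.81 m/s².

About the pivot (at 4.07 m from the left end):
Beam weight: 2.94 × 9.81 = 28.84 N down at 3.905 m → arm 0.165 m, τ = 28.84 × 0.165 = 4.759 N·m counterclockwise.
Lamp: 9.89 × 9.81 = 97.02 N down at 6.92 m → arm 2.85 m, τ = 97.02 × 2.85 = 276.5 N·m clockwise.
Net moment of existing loads = 271.7 N·m clockwise.
The speaker weighs 22.8 × 9.81 = 223.7 N and must supply an equal counterclockwise moment, so its lever arm about the pivot is 271.7 / 223.7 = 1.21 m.
That puts it at 4.07 − 1.21 = 2.86 m from the left end.

x ≈ 2.86 m from the left end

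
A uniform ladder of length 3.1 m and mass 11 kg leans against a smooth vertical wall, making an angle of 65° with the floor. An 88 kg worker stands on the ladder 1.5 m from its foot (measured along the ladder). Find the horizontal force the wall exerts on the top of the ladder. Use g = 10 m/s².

Taking torques about the foot of the ladder:
Ladder weight 11×10 = 110 N acts at 1.55 m along the ladder; its horizontal arm is 1.55·cos65° = 0.6551 m → τ = 72.06 N·m clockwise.
Worker: 88×10 = 880 N at 1.5 m → arm 0.6339 m → τ = 557.8 N·m clockwise.
Wall normal N acts horizontally at the top; its moment arm is the height L sinθ = 3.1·sin65° = 2.81 m, counterclockwise.
For rotational equilibrium, N × 2.81 = 629.9, so N = 224 N.

N_wall ≈ 224 N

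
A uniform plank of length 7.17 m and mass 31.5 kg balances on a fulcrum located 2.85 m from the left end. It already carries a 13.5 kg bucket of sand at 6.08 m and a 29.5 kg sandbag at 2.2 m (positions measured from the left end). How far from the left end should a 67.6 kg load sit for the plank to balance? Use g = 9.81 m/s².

About the fulcrum (at 2.85 m from the left end):
Beam weight: 31.5 × 9.81 = 309 N down at 3.585 m → arm 0.735 m, τ = 309 × 0.735 = 227.1 N·m clockwise.
Bucket of sand: 13.5 × 9.81 = 132.4 N down at 6.08 m → arm 3.23 m, τ = 132.4 × 3.23 = 427.7 N·m clockwise.
Sandbag: 29.5 × 9.81 = 289.4 N down at 2.2 m → arm 0.65 m, τ = 289.4 × 0.65 = 188.1 N·m counterclockwise.
Net moment of existing loads = 466.7 N·m clockwise.
The load weighs 67.6 × 9.81 = 663.2 N and must supply an equal counterclockwise moment, so its lever arm about the fulcrum is 466.7 / 663.2 = 0.704 m.
That puts it at 2.85 − 0.704 = 2.15 m from the left end.

x ≈ 2.15 m from the left end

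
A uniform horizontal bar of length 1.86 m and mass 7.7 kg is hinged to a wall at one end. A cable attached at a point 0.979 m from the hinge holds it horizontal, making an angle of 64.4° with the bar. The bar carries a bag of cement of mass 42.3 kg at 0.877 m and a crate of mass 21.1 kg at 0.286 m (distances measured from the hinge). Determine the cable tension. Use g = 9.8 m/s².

Choose the hinge as the axis so the unknown hinge reaction has zero arm there.
Beam weight: 7.7 × 9.8 = 75.46 N down at 0.93 m → arm 0.93 m, τ = 75.46 × 0.93 = 70.18 N·m clockwise.
Bag of cement: 42.3 × 9.8 = 414.5 N down at 0.877 m → arm 0.877 m, τ = 414.5 × 0.877 = 363.5 N·m clockwise.
Crate: 21.1 × 9.8 = 206.8 N down at 0.286 m → arm 0.286 m, τ = 206.8 × 0.286 = 59.14 N·m clockwise.
Total clockwise load moment = 492.8 N·m.
The cable tension T acts at 0.979 m; only its component perpendicular to the bar, T sinθ, produces torque. sin 64.4° = 0.9018.
Balancing moments: T × 0.979 × 0.9018 = 492.8, giving T = 492.8 / 0.8829 = 558 N.

T ≈ 558 N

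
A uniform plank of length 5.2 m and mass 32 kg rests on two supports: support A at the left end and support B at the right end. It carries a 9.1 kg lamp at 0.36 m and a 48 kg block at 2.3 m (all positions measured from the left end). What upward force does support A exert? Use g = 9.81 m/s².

Choose support B as the axis so its reaction then has zero moment arm.
Beam weight: 32 × 9.81 = 313.9 N down at 2.6 m → arm 2.6 m, τ = 313.9 × 2.6 = 816.1 N·m counterclockwise.
Lamp: 9.1 × 9.81 = 89.27 N down at 0.36 m → arm 4.84 m, τ = 89.27 × 4.84 = 432.1 N·m counterclockwise.
Block: 48 × 9.81 = 470.9 N down at 2.3 m → arm 2.9 m, τ = 470.9 × 2.9 = 1366 N·m counterclockwise.
Net load moment about support B = 2614 N·m counterclockwise.
Reaction R at support A is upward at 0 m, arm 5.2 m → moment R × 5.2 clockwise.
For rotational equilibrium, R × 5.2 = 2614, so R = 503 N.

R_A ≈ 503 N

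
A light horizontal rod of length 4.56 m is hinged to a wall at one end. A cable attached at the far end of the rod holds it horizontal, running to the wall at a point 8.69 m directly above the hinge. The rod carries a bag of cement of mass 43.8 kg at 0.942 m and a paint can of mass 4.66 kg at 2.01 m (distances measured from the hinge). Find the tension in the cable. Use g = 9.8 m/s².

Sum moments about the hinge (the unknown hinge reaction has zero arm there).
Bag of cement: 43.8 × 9.8 = 429.2 N down at 0.942 m → arm 0.942 m, τ = 429.2 × 0.942 = 404.3 N·m clockwise.
Paint can: 4.66 × 9.8 = 45.67 N down at 2.01 m → arm 2.01 m, τ = 45.67 × 2.01 = 91.8 N·m clockwise.
Total clockwise load moment = 496.1 N·m.
The cable tension T acts at 4.56 m; only its component perpendicular to the rod, T sinθ, produces torque. sinθ = h/√(h²+d²) = 8.69/√(8.69²+4.56²) = 0.8855.
Balancing moments: T × 4.56 × 0.8855 = 496.1, giving T = 496.1 / 4.038 = 123 N.

T ≈ 123 N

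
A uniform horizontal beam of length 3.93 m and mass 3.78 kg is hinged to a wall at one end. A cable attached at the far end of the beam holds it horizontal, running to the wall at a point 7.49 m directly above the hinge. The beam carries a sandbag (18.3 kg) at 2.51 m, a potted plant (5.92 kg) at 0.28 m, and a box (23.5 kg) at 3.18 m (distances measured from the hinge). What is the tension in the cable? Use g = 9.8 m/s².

Take moments about the hinge.
Beam weight: 3.78 × 9.8 = 37.04 N down at 1.965 m → arm 1.965 m, τ = 37.04 × 1.965 = 72.78 N·m clockwise.
Sandbag: 18.3 × 9.8 = 179.3 N down at 2.51 m → arm 2.51 m, τ = 179.3 × 2.51 = 450 N·m clockwise.
Potted plant: 5.92 × 9.8 = 58.02 N down at 0.28 m → arm 0.28 m, τ = 58.02 × 0.28 = 16.25 N·m clockwise.
Box: 23.5 × 9.8 = 230.3 N down at 3.18 m → arm 3.18 m, τ = 230.3 × 3.18 = 732.4 N·m clockwise.
Total clockwise load moment = 1271 N·m.
The cable tension T acts at 3.93 m; only its component perpendicular to the beam, T sinθ, produces torque. sinθ = h/√(h²+d²) = 7.49/√(7.49²+3.93²) = 0.8855.
For rotational equilibrium, T × 3.93 × 0.8855 = 1271, so T = 1271 / 3.48 = 365 N.

T ≈ 365 N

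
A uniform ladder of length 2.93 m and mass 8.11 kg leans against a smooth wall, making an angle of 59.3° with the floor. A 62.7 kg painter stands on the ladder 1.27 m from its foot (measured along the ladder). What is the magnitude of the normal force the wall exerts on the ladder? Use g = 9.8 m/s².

Take moments about the foot of the ladder.
Ladder weight 8.11×9.8 = 79.48 N acts at 1.465 m along the ladder; its horizontal arm is 1.465·cos59.3° = 0.7479 m → τ = 59.44 N·m clockwise.
Painter: 62.7×9.8 = 614.5 N at 1.27 m → arm 0.6484 m → τ = 398.4 N·m clockwise.
Wall normal N acts horizontally at the top; its moment arm is the height L sinθ = 2.93·sin59.3° = 2.519 m, counterclockwise.
Setting net torque to zero: N × 2.519 = 457.8 → N = 182 N.

N_wall ≈ 182 N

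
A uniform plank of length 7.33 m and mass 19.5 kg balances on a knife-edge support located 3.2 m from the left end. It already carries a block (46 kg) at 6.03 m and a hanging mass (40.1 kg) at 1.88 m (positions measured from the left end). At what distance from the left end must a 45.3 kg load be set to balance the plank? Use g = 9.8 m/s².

x ≈ 1.29 m from the left end

Taking torques about the knife-edge support (at 3.2 m from the left end):
Beam weight: 19.5 × 9.8 = 191.1 N down at 3.665 m → arm 0.465 m, τ = 191.1 × 0.465 = 88.86 N·m clockwise.
Block: 46 × 9.8 = 450.8 N down at 6.03 m → arm 2.83 m, τ = 450.8 × 2.83 = 1276 N·m clockwise.
Hanging mass: 40.1 × 9.8 = 393 N down at 1.88 m → arm 1.32 m, τ = 393 × 1.32 = 518.8 N·m counterclockwise.
Net moment of existing loads = 846.1 N·m clockwise.
The load weighs 45.3 × 9.8 = 443.9 N and must supply an equal counterclockwise moment, so its lever arm about the knife-edge support is 846.1 / 443.9 = 1.91 m.
That puts it at 3.2 − 1.91 = 1.29 m from the left end.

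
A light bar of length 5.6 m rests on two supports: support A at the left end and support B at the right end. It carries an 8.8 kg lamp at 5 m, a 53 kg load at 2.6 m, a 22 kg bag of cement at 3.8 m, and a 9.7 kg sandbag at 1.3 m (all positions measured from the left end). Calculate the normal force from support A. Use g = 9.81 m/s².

Sum moments about support B (its reaction then has zero moment arm).
Lamp: 8.8 × 9.81 = 86.33 N down at 5 m → arm 0.6 m, τ = 86.33 × 0.6 = 51.8 N·m counterclockwise.
Load: 53 × 9.81 = 519.9 N down at 2.6 m → arm 3 m, τ = 519.9 × 3 = 1560 N·m counterclockwise.
Bag of cement: 22 × 9.81 = 215.8 N down at 3.8 m → arm 1.8 m, τ = 215.8 × 1.8 = 388.4 N·m counterclockwise.
Sandbag: 9.7 × 9.81 = 95.16 N down at 1.3 m → arm 4.3 m, τ = 95.16 × 4.3 = 409.2 N·m counterclockwise.
Net load moment about support B = 2409 N·m counterclockwise.
Reaction R at support A is upward at 0 m, arm 5.6 m → moment R × 5.6 clockwise.
Στ = 0 ⇒ R × 5.6 = 2409 ⇒ R = 430 N.

R_A ≈ 430 N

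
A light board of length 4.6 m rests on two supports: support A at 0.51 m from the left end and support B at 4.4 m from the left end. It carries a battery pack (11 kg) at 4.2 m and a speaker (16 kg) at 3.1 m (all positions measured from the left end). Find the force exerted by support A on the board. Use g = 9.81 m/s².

About support B:
Battery pack: 11 × 9.81 = 107.9 N down at 4.2 m → arm 0.2 m, τ = 107.9 × 0.2 = 21.58 N·m counterclockwise.
Speaker: 16 × 9.81 = 157 N down at 3.1 m → arm 1.3 m, τ = 157 × 1.3 = 204.1 N·m counterclockwise.
Net load moment about support B = 225.7 N·m counterclockwise.
Reaction R at support A is upward at 0.51 m, arm 3.89 m → moment R × 3.89 clockwise.
For rotational equilibrium, R × 3.89 = 225.7, so R = 58 N.

R_A ≈ 58 N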